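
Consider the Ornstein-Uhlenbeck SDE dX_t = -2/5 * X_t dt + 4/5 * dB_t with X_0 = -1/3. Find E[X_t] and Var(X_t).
E[X_t] = -exp(-2*t/5)/3; Var(X_t) = 4/5 - 4*exp(-4*t/5)/5

The OU SDE dX = -theta X dt + sigma dB admits the integrating factor exp(theta t): d(exp(theta t) X_t) = sigma exp(theta t) dB_t. Integrating from 0 to t:
  X_t = x_0 * exp(-theta t) + sigma * int_0^t exp(-theta (t-s)) dB_s.
The Itô integral has mean 0 and (by the Itô isometry) variance sigma^2 * int_0^t exp(-2 theta (t - s)) ds = sigma^2 * (1 - exp(-2 theta t)) / (2 theta).
With theta = 2/5, sigma = 4/5, x_0 = -1/3:
  E[X_t] = -1/3 * exp(-2/5 t) = -exp(-2*t/5)/3
  Var(X_t) = (4/5)^2 * (1 - exp(-2*2/5 t)) / (2 * 2/5) = 4/5 - 4*exp(-4*t/5)/5.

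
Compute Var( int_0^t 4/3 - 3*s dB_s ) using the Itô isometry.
Var = t*(27*t^2 - 36*t + 16)/9

The Itô integral of a deterministic integrand f(s) has mean 0 because each increment f(s) * (B_{s+ds} - B_s) has mean 0. By the Itô isometry:
  Var( int_0^t f(s) dB_s ) = E[ (int_0^t f(s) dB_s)^2 ] = int_0^t f(s)^2 ds.
Here f(s) = 4/3 - 3*s, so f(s)^2 = (9*s - 4)^2/9. Integrate:
  int_0^t ((9*s - 4)^2/9) ds = t*(27*t^2 - 36*t + 16)/9.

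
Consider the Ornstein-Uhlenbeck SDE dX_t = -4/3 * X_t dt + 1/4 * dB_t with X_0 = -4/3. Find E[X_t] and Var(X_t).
E[X_t] = -4*exp(-4*t/3)/3; Var(X_t) = 3/128 - 3*exp(-8*t/3)/128

The OU SDE dX = -theta X dt + sigma dB admits the integrating factor exp(theta t): d(exp(theta t) X_t) = sigma exp(theta t) dB_t. Integrating from 0 to t:
  X_t = x_0 * exp(-theta t) + sigma * int_0^t exp(-theta (t-s)) dB_s.
The Itô integral has mean 0 and (by the Itô isometry) variance sigma^2 * int_0^t exp(-2 theta (t - s)) ds = sigma^2 * (1 - exp(-2 theta t)) / (2 theta).
With theta = 4/3, sigma = 1/4, x_0 = -4/3:
  E[X_t] = -4/3 * exp(-4/3 t) = -4*exp(-4*t/3)/3
  Var(X_t) = (1/4)^2 * (1 - exp(-2*4/3 t)) / (2 * 4/3) = 3/128 - 3*exp(-8*t/3)/128.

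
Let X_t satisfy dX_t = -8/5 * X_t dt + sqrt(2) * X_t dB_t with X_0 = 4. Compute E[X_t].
E[X_t] = 4*exp(-8*t/5)

For GBM dX = mu X dt + sigma X dB with X_0 = x_0, apply Itô to Y = log X: dY = (mu - sigma^2/2) dt + sigma dB, so Y_t = log(x_0) + (mu - sigma^2/2) t + sigma B_t and hence X_t = x_0 * exp((mu - sigma^2/2) t + sigma B_t).
With mu = -8/5, sigma = sqrt(2), x_0 = 4, this gives:
  X_t = 4 * exp((-13/5) * t + (sqrt(2)) * B_t).
Since sigma*B_t ~ Normal(0, sigma^2 t), E[exp(sigma*B_t)] = exp(sigma^2 t / 2); so E[X_t] = x_0 * exp((mu - sigma^2/2) t) * exp(sigma^2 t / 2) = x_0 * exp(mu t) = 4*exp(-8*t/5).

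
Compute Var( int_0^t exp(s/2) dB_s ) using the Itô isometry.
Var = exp(t) - 1

The Itô integral of a deterministic integrand f(s) has mean 0 because each increment f(s) * (B_{s+ds} - B_s) has mean 0. By the Itô isometry:
  Var( int_0^t f(s) dB_s ) = E[ (int_0^t f(s) dB_s)^2 ] = int_0^t f(s)^2 ds.
Here f(s) = exp(s/2), so f(s)^2 = exp(s). Integrate:
  int_0^t (exp(s)) ds = exp(t) - 1.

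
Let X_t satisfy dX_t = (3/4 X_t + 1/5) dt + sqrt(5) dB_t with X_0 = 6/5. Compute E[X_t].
E[X_t] = 22*exp(3*t/4)/15 - 4/15

Taking expectations and using E[dB_t] = 0, the mean m(t) = E[X_t] satisfies the ODE m'(t) = a m(t) + b with m(0) = x_0. With a = 3/4, b = 1/5, x_0 = 6/5, the solution is
  m(t) = x_0 * exp(a t) + (b/a) * (exp(a t) - 1)
       = (6/5) * exp((3/4) t) + ((1/5)/(3/4)) * (exp((3/4) t) - 1)
       = 22*exp(3*t/4)/15 - 4/15.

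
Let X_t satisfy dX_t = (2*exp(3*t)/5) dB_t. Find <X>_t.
<X>_t = 2*exp(6*t)/75 - 2/75

For an Itô process dX_t = a(t) dt + b(t) dB_t, the quadratic variation is <X>_t = int_0^t b(s)^2 ds (the drift term does not contribute). Here b(s) = 2*exp(3*s)/5, so
  b(s)^2 = 4*exp(6*s)/25.
Integrating from 0 to t:
  <X>_t = int_0^t (4*exp(6*s)/25) ds = 2*exp(6*t)/75 - 2/75.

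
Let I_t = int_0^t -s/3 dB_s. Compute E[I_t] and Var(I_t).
E[I_t] = 0; Var(I_t) = t^3/27

The Itô integral of a deterministic integrand f(s) has mean 0 because each increment f(s) * (B_{s+ds} - B_s) has mean 0. By the Itô isometry:
  Var( int_0^t f(s) dB_s ) = E[ (int_0^t f(s) dB_s)^2 ] = int_0^t f(s)^2 ds.
Here f(s) = -s/3, so f(s)^2 = s^2/9. Integrate:
  int_0^t (s^2/9) ds = t^3/27.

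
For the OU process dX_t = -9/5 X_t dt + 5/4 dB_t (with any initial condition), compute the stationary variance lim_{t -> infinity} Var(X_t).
lim Var(X_t) = 125/288

The OU SDE dX = -theta X dt + sigma dB admits the integrating factor exp(theta t): d(exp(theta t) X_t) = sigma exp(theta t) dB_t. Integrating from 0 to t gives X_t = x_0 * exp(-theta t) + sigma * int_0^t exp(-theta (t-s)) dB_s for any initial x_0. The Itô integral has variance (by the Itô isometry) sigma^2 * int_0^t exp(-2 theta (t - s)) ds = sigma^2 * (1 - exp(-2 theta t)) / (2 theta), independent of x_0.
With theta = 9/5, sigma = 5/4:
  Var(X_t) = (5/4)^2 * (1 - exp(-2*9/5 t)) / (2 * 9/5) = 125/288 - 125*exp(-18*t/5)/288.
As t -> infinity, exp(-2*9/5 t) -> 0, so the stationary variance is sigma^2 / (2 theta) = 125/288.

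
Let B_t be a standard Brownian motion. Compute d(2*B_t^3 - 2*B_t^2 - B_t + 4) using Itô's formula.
d(2*B_t^3 - 2*B_t^2 - B_t + 4) = (6*B_t - 2) dt + (6*B_t^2 - 4*B_t - 1) dB_t

Itô's formula for f(B_t) gives d f(B_t) = f'(B_t) dB_t + (1/2) f''(B_t) dt. Compute derivatives of f(x) = 2*x^3 - 2*x^2 - x + 4:
  f'(x)  = 6*x^2 - 4*x - 1
  f''(x) = 12*x - 4
Substitute x = B_t and multiply the f'' term by 1/2:
  drift     = (1/2) * (12*x - 4) evaluated at B_t = 6*B_t - 2
  diffusion = (6*x^2 - 4*x - 1) evaluated at B_t = 6*B_t^2 - 4*B_t - 1
Therefore d(2*B_t^3 - 2*B_t^2 - B_t + 4) = (6*B_t - 2) dt + (6*B_t^2 - 4*B_t - 1) dB_t.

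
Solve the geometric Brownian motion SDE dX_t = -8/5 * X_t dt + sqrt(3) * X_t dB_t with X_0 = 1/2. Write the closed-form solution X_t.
X_t = 1/2 * exp((-31/10) * t + (sqrt(3)) * B_t)

For GBM dX = mu X dt + sigma X dB with X_0 = x_0, apply Itô to Y = log X: dY = (mu - sigma^2/2) dt + sigma dB, so Y_t = log(x_0) + (mu - sigma^2/2) t + sigma B_t and hence X_t = x_0 * exp((mu - sigma^2/2) t + sigma B_t).
With mu = -8/5, sigma = sqrt(3), x_0 = 1/2, this gives:
  X_t = 1/2 * exp((-31/10) * t + (sqrt(3)) * B_t).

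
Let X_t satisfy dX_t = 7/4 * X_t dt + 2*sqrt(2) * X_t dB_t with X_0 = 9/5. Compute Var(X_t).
Var(X_t) = 81*(exp(8*t) - 1)*exp(7*t/2)/25

For GBM dX = mu X dt + sigma X dB with X_0 = x_0, apply Itô to Y = log X: dY = (mu - sigma^2/2) dt + sigma dB, so Y_t = log(x_0) + (mu - sigma^2/2) t + sigma B_t and hence X_t = x_0 * exp((mu - sigma^2/2) t + sigma B_t).
With mu = 7/4, sigma = 2*sqrt(2), x_0 = 9/5, this gives:
  X_t = 9/5 * exp((-9/4) * t + (2*sqrt(2)) * B_t).
Since sigma*B_t ~ Normal(0, sigma^2 t), E[exp(sigma*B_t)] = exp(sigma^2 t / 2); so E[X_t] = x_0 * exp((mu - sigma^2/2) t) * exp(sigma^2 t / 2) = x_0 * exp(mu t) = 9*exp(7*t/4)/5.
Var(X_t) = E[X_t^2] - (E[X_t])^2 = x_0^2 * exp(2 mu t) * (exp(sigma^2 t) - 1) = 81*(exp(8*t) - 1)*exp(7*t/2)/25.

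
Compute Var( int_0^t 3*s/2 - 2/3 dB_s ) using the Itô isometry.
Var = t*(27*t^2 - 36*t + 16)/36

The Itô integral of a deterministic integrand f(s) has mean 0 because each increment f(s) * (B_{s+ds} - B_s) has mean 0. By the Itô isometry:
  Var( int_0^t f(s) dB_s ) = E[ (int_0^t f(s) dB_s)^2 ] = int_0^t f(s)^2 ds.
Here f(s) = 3*s/2 - 2/3, so f(s)^2 = (9*s - 4)^2/36. Integrate:
  int_0^t ((9*s - 4)^2/36) ds = t*(27*t^2 - 36*t + 16)/36.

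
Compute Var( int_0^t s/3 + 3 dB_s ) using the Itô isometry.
Var = t*(t^2 + 27*t + 243)/27

The Itô integral of a deterministic integrand f(s) has mean 0 because each increment f(s) * (B_{s+ds} - B_s) has mean 0. By the Itô isometry:
  Var( int_0^t f(s) dB_s ) = E[ (int_0^t f(s) dB_s)^2 ] = int_0^t f(s)^2 ds.
Here f(s) = s/3 + 3, so f(s)^2 = (s + 9)^2/9. Integrate:
  int_0^t ((s + 9)^2/9) ds = t*(t^2 + 27*t + 243)/27.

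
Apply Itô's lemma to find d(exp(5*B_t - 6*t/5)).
d(exp(5*B_t - 6*t/5)) = (113*exp(5*B_t - 6*t/5)/10) dt + (5*exp(5*B_t - 6*t/5)) dB_t

Itô's formula for f(t, x): d f(t, B_t) = (f_t + (1/2) f_xx) dt + f_x dB_t. Compute partials of f(t, x) = exp(-6*t/5 + 5*x):
  f_t(t,x)  = -6*exp(-6*t/5 + 5*x)/5
  f_x(t,x)  = 5*exp(-6*t/5 + 5*x)
  f_xx(t,x) = 25*exp(-6*t/5 + 5*x)
Assemble drift = f_t + (1/2) f_xx = 113*exp(-6*t/5 + 5*x)/10 and diffusion = f_x = 5*exp(-6*t/5 + 5*x). Substituting x = B_t:
  d(exp(5*B_t - 6*t/5)) = (113*exp(5*B_t - 6*t/5)/10) dt + (5*exp(5*B_t - 6*t/5)) dB_t.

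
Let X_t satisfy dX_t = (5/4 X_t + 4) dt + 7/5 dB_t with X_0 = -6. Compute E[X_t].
E[X_t] = -14*exp(5*t/4)/5 - 16/5

Taking expectations and using E[dB_t] = 0, the mean m(t) = E[X_t] satisfies the ODE m'(t) = a m(t) + b with m(0) = x_0. With a = 5/4, b = 4, x_0 = -6, the solution is
  m(t) = x_0 * exp(a t) + (b/a) * (exp(a t) - 1)
       = (-6) * exp((5/4) t) + (4/(5/4)) * (exp((5/4) t) - 1)
       = -14*exp(5*t/4)/5 - 16/5.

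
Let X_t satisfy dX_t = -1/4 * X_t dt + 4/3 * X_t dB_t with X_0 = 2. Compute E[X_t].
E[X_t] = 2*exp(-t/4)

For GBM dX = mu X dt + sigma X dB with X_0 = x_0, apply Itô to Y = log X: dY = (mu - sigma^2/2) dt + sigma dB, so Y_t = log(x_0) + (mu - sigma^2/2) t + sigma B_t and hence X_t = x_0 * exp((mu - sigma^2/2) t + sigma B_t).
With mu = -1/4, sigma = 4/3, x_0 = 2, this gives:
  X_t = 2 * exp((-41/36) * t + (4/3) * B_t).
Since sigma*B_t ~ Normal(0, sigma^2 t), E[exp(sigma*B_t)] = exp(sigma^2 t / 2); so E[X_t] = x_0 * exp((mu - sigma^2/2) t) * exp(sigma^2 t / 2) = x_0 * exp(mu t) = 2*exp(-t/4).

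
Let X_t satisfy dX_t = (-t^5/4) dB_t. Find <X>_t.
<X>_t = t^11/176

For an Itô process dX_t = a(t) dt + b(t) dB_t, the quadratic variation is <X>_t = int_0^t b(s)^2 ds (the drift term does not contribute). Here b(s) = -s^5/4, so
  b(s)^2 = s^10/16.
Integrating from 0 to t:
  <X>_t = int_0^t (s^10/16) ds = t^11/176.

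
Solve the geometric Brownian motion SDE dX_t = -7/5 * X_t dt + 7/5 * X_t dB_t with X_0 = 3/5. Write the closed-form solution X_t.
X_t = 3/5 * exp((-119/50) * t + (7/5) * B_t)

For GBM dX = mu X dt + sigma X dB with X_0 = x_0, apply Itô to Y = log X: dY = (mu - sigma^2/2) dt + sigma dB, so Y_t = log(x_0) + (mu - sigma^2/2) t + sigma B_t and hence X_t = x_0 * exp((mu - sigma^2/2) t + sigma B_t).
With mu = -7/5, sigma = 7/5, x_0 = 3/5, this gives:
  X_t = 3/5 * exp((-119/50) * t + (7/5) * B_t).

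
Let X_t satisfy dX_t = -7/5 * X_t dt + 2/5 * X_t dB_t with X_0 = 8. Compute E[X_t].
E[X_t] = 8*exp(-7*t/5)

For GBM dX = mu X dt + sigma X dB with X_0 = x_0, apply Itô to Y = log X: dY = (mu - sigma^2/2) dt + sigma dB, so Y_t = log(x_0) + (mu - sigma^2/2) t + sigma B_t and hence X_t = x_0 * exp((mu - sigma^2/2) t + sigma B_t).
With mu = -7/5, sigma = 2/5, x_0 = 8, this gives:
  X_t = 8 * exp((-37/25) * t + (2/5) * B_t).
Since sigma*B_t ~ Normal(0, sigma^2 t), E[exp(sigma*B_t)] = exp(sigma^2 t / 2); so E[X_t] = x_0 * exp((mu - sigma^2/2) t) * exp(sigma^2 t / 2) = x_0 * exp(mu t) = 8*exp(-7*t/5).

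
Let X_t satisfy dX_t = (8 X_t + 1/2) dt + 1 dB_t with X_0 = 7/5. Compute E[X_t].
E[X_t] = 117*exp(8*t)/80 - 1/16

Taking expectations and using E[dB_t] = 0, the mean m(t) = E[X_t] satisfies the ODE m'(t) = a m(t) + b with m(0) = x_0. With a = 8, b = 1/2, x_0 = 7/5, the solution is
  m(t) = x_0 * exp(a t) + (b/a) * (exp(a t) - 1)
       = (7/5) * exp(8 t) + ((1/2)/8) * (exp(8 t) - 1)
       = 117*exp(8*t)/80 - 1/16.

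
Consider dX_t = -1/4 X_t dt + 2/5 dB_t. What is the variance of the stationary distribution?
lim Var(X_t) = 8/25

The OU SDE dX = -theta X dt + sigma dB admits the integrating factor exp(theta t): d(exp(theta t) X_t) = sigma exp(theta t) dB_t. Integrating from 0 to t gives X_t = x_0 * exp(-theta t) + sigma * int_0^t exp(-theta (t-s)) dB_s for any initial x_0. The Itô integral has variance (by the Itô isometry) sigma^2 * int_0^t exp(-2 theta (t - s)) ds = sigma^2 * (1 - exp(-2 theta t)) / (2 theta), independent of x_0.
With theta = 1/4, sigma = 2/5:
  Var(X_t) = (2/5)^2 * (1 - exp(-2*1/4 t)) / (2 * 1/4) = 8/25 - 8*exp(-t/2)/25.
As t -> infinity, exp(-2*1/4 t) -> 0, so the stationary variance is sigma^2 / (2 theta) = 8/25.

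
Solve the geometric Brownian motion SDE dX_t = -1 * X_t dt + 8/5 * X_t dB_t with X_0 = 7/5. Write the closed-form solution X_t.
X_t = 7/5 * exp((-57/25) * t + (8/5) * B_t)

For GBM dX = mu X dt + sigma X dB with X_0 = x_0, apply Itô to Y = log X: dY = (mu - sigma^2/2) dt + sigma dB, so Y_t = log(x_0) + (mu - sigma^2/2) t + sigma B_t and hence X_t = x_0 * exp((mu - sigma^2/2) t + sigma B_t).
With mu = -1, sigma = 8/5, x_0 = 7/5, this gives:
  X_t = 7/5 * exp((-57/25) * t + (8/5) * B_t).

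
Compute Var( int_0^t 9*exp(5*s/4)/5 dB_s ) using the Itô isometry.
Var = 162*exp(5*t/2)/125 - 162/125

The Itô integral of a deterministic integrand f(s) has mean 0 because each increment f(s) * (B_{s+ds} - B_s) has mean 0. By the Itô isometry:
  Var( int_0^t f(s) dB_s ) = E[ (int_0^t f(s) dB_s)^2 ] = int_0^t f(s)^2 ds.
Here f(s) = 9*exp(5*s/4)/5, so f(s)^2 = 81*exp(5*s/2)/25. Integrate:
  int_0^t (81*exp(5*s/2)/25) ds = 162*exp(5*t/2)/125 - 162/125.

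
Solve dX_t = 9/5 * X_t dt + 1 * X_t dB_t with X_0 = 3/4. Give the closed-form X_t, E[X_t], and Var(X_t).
X_t = 3/4 * exp((13/10) t + (1) B_t); E[X_t] = 3*exp(9*t/5)/4; Var(X_t) = 9*(exp(t) - 1)*exp(18*t/5)/16

For GBM dX = mu X dt + sigma X dB with X_0 = x_0, apply Itô to Y = log X: dY = (mu - sigma^2/2) dt + sigma dB, so Y_t = log(x_0) + (mu - sigma^2/2) t + sigma B_t and hence X_t = x_0 * exp((mu - sigma^2/2) t + sigma B_t).
With mu = 9/5, sigma = 1, x_0 = 3/4, this gives:
  X_t = 3/4 * exp((13/10) * t + (1) * B_t).
Since sigma*B_t ~ Normal(0, sigma^2 t), E[exp(sigma*B_t)] = exp(sigma^2 t / 2); so E[X_t] = x_0 * exp((mu - sigma^2/2) t) * exp(sigma^2 t / 2) = x_0 * exp(mu t) = 3*exp(9*t/5)/4.
Var(X_t) = E[X_t^2] - (E[X_t])^2 = x_0^2 * exp(2 mu t) * (exp(sigma^2 t) - 1) = 9*(exp(t) - 1)*exp(18*t/5)/16.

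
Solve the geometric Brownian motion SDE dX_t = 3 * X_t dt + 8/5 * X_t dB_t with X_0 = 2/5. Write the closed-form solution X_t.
X_t = 2/5 * exp((43/25) * t + (8/5) * B_t)

For GBM dX = mu X dt + sigma X dB with X_0 = x_0, apply Itô to Y = log X: dY = (mu - sigma^2/2) dt + sigma dB, so Y_t = log(x_0) + (mu - sigma^2/2) t + sigma B_t and hence X_t = x_0 * exp((mu - sigma^2/2) t + sigma B_t).
With mu = 3, sigma = 8/5, x_0 = 2/5, this gives:
  X_t = 2/5 * exp((43/25) * t + (8/5) * B_t).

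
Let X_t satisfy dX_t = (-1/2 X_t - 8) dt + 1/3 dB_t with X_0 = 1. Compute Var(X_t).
Var(X_t) = (exp(t) - 1)*exp(-t)/9

The variance V(t) = Var(X_t) satisfies V'(t) = 2 a V(t) + c^2 with V(0) = 0 (drift coefficient is linear in X, diffusion is constant). With a = -1/2, c = 1/3, the solution is
  V(t) = (c^2 / (2 a)) * (exp(2 a t) - 1)
       = ((1/3)^2 / (2*(-1/2))) * (exp((-1) t) - 1)
       = (exp(t) - 1)*exp(-t)/9.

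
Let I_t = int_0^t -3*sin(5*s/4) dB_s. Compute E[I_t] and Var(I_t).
E[I_t] = 0; Var(I_t) = 9*t/2 - 9*sin(5*t/2)/5

The Itô integral of a deterministic integrand f(s) has mean 0 because each increment f(s) * (B_{s+ds} - B_s) has mean 0. By the Itô isometry:
  Var( int_0^t f(s) dB_s ) = E[ (int_0^t f(s) dB_s)^2 ] = int_0^t f(s)^2 ds.
Here f(s) = -3*sin(5*s/4), so f(s)^2 = 9*sin(5*s/4)^2. Integrate:
  int_0^t (9*sin(5*s/4)^2) ds = 9*t/2 - 9*sin(5*t/2)/5.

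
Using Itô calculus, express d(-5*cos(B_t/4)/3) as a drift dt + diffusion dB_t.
d(-5*cos(B_t/4)/3) = (5*cos(B_t/4)/96) dt + (5*sin(B_t/4)/12) dB_t

Itô's formula for f(B_t) gives d f(B_t) = f'(B_t) dB_t + (1/2) f''(B_t) dt. Compute derivatives of f(x) = -5*cos(x/4)/3:
  f'(x)  = 5*sin(x/4)/12
  f''(x) = 5*cos(x/4)/48
Substitute x = B_t and multiply the f'' term by 1/2:
  drift     = (1/2) * (5*cos(x/4)/48) evaluated at B_t = 5*cos(B_t/4)/96
  diffusion = (5*sin(x/4)/12) evaluated at B_t = 5*sin(B_t/4)/12
Therefore d(-5*cos(B_t/4)/3) = (5*cos(B_t/4)/96) dt + (5*sin(B_t/4)/12) dB_t.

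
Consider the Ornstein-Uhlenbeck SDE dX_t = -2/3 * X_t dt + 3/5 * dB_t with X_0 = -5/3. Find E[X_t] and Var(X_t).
E[X_t] = -5*exp(-2*t/3)/3; Var(X_t) = 27/100 - 27*exp(-4*t/3)/100

The OU SDE dX = -theta X dt + sigma dB admits the integrating factor exp(theta t): d(exp(theta t) X_t) = sigma exp(theta t) dB_t. Integrating from 0 to t:
  X_t = x_0 * exp(-theta t) + sigma * int_0^t exp(-theta (t-s)) dB_s.
The Itô integral has mean 0 and (by the Itô isometry) variance sigma^2 * int_0^t exp(-2 theta (t - s)) ds = sigma^2 * (1 - exp(-2 theta t)) / (2 theta).
With theta = 2/3, sigma = 3/5, x_0 = -5/3:
  E[X_t] = -5/3 * exp(-2/3 t) = -5*exp(-2*t/3)/3
  Var(X_t) = (3/5)^2 * (1 - exp(-2*2/3 t)) / (2 * 2/3) = 27/100 - 27*exp(-4*t/3)/100.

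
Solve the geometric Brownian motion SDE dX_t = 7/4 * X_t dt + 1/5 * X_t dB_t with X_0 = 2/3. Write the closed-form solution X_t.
X_t = 2/3 * exp((173/100) * t + (1/5) * B_t)

For GBM dX = mu X dt + sigma X dB with X_0 = x_0, apply Itô to Y = log X: dY = (mu - sigma^2/2) dt + sigma dB, so Y_t = log(x_0) + (mu - sigma^2/2) t + sigma B_t and hence X_t = x_0 * exp((mu - sigma^2/2) t + sigma B_t).
With mu = 7/4, sigma = 1/5, x_0 = 2/3, this gives:
  X_t = 2/3 * exp((173/100) * t + (1/5) * B_t).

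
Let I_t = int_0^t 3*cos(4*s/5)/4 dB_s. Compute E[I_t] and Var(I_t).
E[I_t] = 0; Var(I_t) = 9*t/32 + 45*sin(4*t/5)*cos(4*t/5)/128

The Itô integral of a deterministic integrand f(s) has mean 0 because each increment f(s) * (B_{s+ds} - B_s) has mean 0. By the Itô isometry:
  Var( int_0^t f(s) dB_s ) = E[ (int_0^t f(s) dB_s)^2 ] = int_0^t f(s)^2 ds.
Here f(s) = 3*cos(4*s/5)/4, so f(s)^2 = 9*cos(4*s/5)^2/16. Integrate:
  int_0^t (9*cos(4*s/5)^2/16) ds = 9*t/32 + 45*sin(4*t/5)*cos(4*t/5)/128.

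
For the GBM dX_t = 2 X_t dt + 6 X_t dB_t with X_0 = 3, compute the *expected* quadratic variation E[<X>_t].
E[<X>_t] = 81*exp(40*t)/10 - 81/10

<X>_t = int_0^t (6 * X_s)^2 ds. Taking expectation inside the integral: E[<X>_t] = 6^2 * int_0^t E[X_s^2] ds. For GBM, E[X_s^2] = x_0^2 * exp((2 mu + sigma^2) s). Integrating:
  E[<X>_t] = 6^2 * 3^2 * (exp((2*2 + 6^2) t) - 1) / (2*2 + 6^2)
           = 6^2 * 3^2 * (exp(40 t) - 1) / 40 = 81*exp(40*t)/10 - 81/10.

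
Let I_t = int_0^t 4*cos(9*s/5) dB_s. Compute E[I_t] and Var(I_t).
E[I_t] = 0; Var(I_t) = 8*t + 20*sin(18*t/5)/9

The Itô integral of a deterministic integrand f(s) has mean 0 because each increment f(s) * (B_{s+ds} - B_s) has mean 0. By the Itô isometry:
  Var( int_0^t f(s) dB_s ) = E[ (int_0^t f(s) dB_s)^2 ] = int_0^t f(s)^2 ds.
Here f(s) = 4*cos(9*s/5), so f(s)^2 = 16*cos(9*s/5)^2. Integrate:
  int_0^t (16*cos(9*s/5)^2) ds = 8*t + 20*sin(18*t/5)/9.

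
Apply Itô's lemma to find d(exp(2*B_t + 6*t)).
d(exp(2*B_t + 6*t)) = (8*exp(2*B_t + 6*t)) dt + (2*exp(2*B_t + 6*t)) dB_t

Itô's formula for f(t, x): d f(t, B_t) = (f_t + (1/2) f_xx) dt + f_x dB_t. Compute partials of f(t, x) = exp(6*t + 2*x):
  f_t(t,x)  = 6*exp(6*t + 2*x)
  f_x(t,x)  = 2*exp(6*t + 2*x)
  f_xx(t,x) = 4*exp(6*t + 2*x)
Assemble drift = f_t + (1/2) f_xx = 8*exp(6*t + 2*x) and diffusion = f_x = 2*exp(6*t + 2*x). Substituting x = B_t:
  d(exp(2*B_t + 6*t)) = (8*exp(2*B_t + 6*t)) dt + (2*exp(2*B_t + 6*t)) dB_t.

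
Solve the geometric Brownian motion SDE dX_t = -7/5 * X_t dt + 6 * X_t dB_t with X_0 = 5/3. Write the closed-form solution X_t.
X_t = 5/3 * exp((-97/5) * t + (6) * B_t)

For GBM dX = mu X dt + sigma X dB with X_0 = x_0, apply Itô to Y = log X: dY = (mu - sigma^2/2) dt + sigma dB, so Y_t = log(x_0) + (mu - sigma^2/2) t + sigma B_t and hence X_t = x_0 * exp((mu - sigma^2/2) t + sigma B_t).
With mu = -7/5, sigma = 6, x_0 = 5/3, this gives:
  X_t = 5/3 * exp((-97/5) * t + (6) * B_t).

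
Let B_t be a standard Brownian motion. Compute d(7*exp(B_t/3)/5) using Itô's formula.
d(7*exp(B_t/3)/5) = (7*exp(B_t/3)/90) dt + (7*exp(B_t/3)/15) dB_t

Itô's formula for f(B_t) gives d f(B_t) = f'(B_t) dB_t + (1/2) f''(B_t) dt. Compute derivatives of f(x) = 7*exp(x/3)/5:
  f'(x)  = 7*exp(x/3)/15
  f''(x) = 7*exp(x/3)/45
Substitute x = B_t and multiply the f'' term by 1/2:
  drift     = (1/2) * (7*exp(x/3)/45) evaluated at B_t = 7*exp(B_t/3)/90
  diffusion = (7*exp(x/3)/15) evaluated at B_t = 7*exp(B_t/3)/15
Therefore d(7*exp(B_t/3)/5) = (7*exp(B_t/3)/90) dt + (7*exp(B_t/3)/15) dB_t.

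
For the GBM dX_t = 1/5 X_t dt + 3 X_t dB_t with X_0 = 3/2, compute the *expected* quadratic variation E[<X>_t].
E[<X>_t] = 405*exp(47*t/5)/188 - 405/188

<X>_t = int_0^t (3 * X_s)^2 ds. Taking expectation inside the integral: E[<X>_t] = 3^2 * int_0^t E[X_s^2] ds. For GBM, E[X_s^2] = x_0^2 * exp((2 mu + sigma^2) s). Integrating:
  E[<X>_t] = 3^2 * (3/2)^2 * (exp((2*(1/5) + 3^2) t) - 1) / (2*(1/5) + 3^2)
           = 3^2 * (3/2)^2 * (exp((47/5) t) - 1) / (47/5) = 405*exp(47*t/5)/188 - 405/188.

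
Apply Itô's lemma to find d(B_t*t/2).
d(B_t*t/2) = (B_t/2) dt + (t/2) dB_t

Itô's formula for f(t, x): d f(t, B_t) = (f_t + (1/2) f_xx) dt + f_x dB_t. Compute partials of f(t, x) = t*x/2:
  f_t(t,x)  = x/2
  f_x(t,x)  = t/2
  f_xx(t,x) = 0
Assemble drift = f_t + (1/2) f_xx = x/2 and diffusion = f_x = t/2. Substituting x = B_t:
  d(B_t*t/2) = (B_t/2) dt + (t/2) dB_t.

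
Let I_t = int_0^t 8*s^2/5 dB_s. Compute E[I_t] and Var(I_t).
E[I_t] = 0; Var(I_t) = 64*t^5/125

The Itô integral of a deterministic integrand f(s) has mean 0 because each increment f(s) * (B_{s+ds} - B_s) has mean 0. By the Itô isometry:
  Var( int_0^t f(s) dB_s ) = E[ (int_0^t f(s) dB_s)^2 ] = int_0^t f(s)^2 ds.
Here f(s) = 8*s^2/5, so f(s)^2 = 64*s^4/25. Integrate:
  int_0^t (64*s^4/25) ds = 64*t^5/125.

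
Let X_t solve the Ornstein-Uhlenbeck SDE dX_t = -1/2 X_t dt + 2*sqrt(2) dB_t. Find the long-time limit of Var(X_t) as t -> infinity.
lim Var(X_t) = 8

The OU SDE dX = -theta X dt + sigma dB admits the integrating factor exp(theta t): d(exp(theta t) X_t) = sigma exp(theta t) dB_t. Integrating from 0 to t gives X_t = x_0 * exp(-theta t) + sigma * int_0^t exp(-theta (t-s)) dB_s for any initial x_0. The Itô integral has variance (by the Itô isometry) sigma^2 * int_0^t exp(-2 theta (t - s)) ds = sigma^2 * (1 - exp(-2 theta t)) / (2 theta), independent of x_0.
With theta = 1/2, sigma = 2*sqrt(2):
  Var(X_t) = (2*sqrt(2))^2 * (1 - exp(-2*1/2 t)) / (2 * 1/2) = 8 - 8*exp(-t).
As t -> infinity, exp(-2*1/2 t) -> 0, so the stationary variance is sigma^2 / (2 theta) = 8.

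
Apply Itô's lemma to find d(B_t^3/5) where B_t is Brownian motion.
d(B_t^3/5) = (3*B_t/5) dt + (3*B_t^2/5) dB_t

Itô's formula for f(B_t) gives d f(B_t) = f'(B_t) dB_t + (1/2) f''(B_t) dt. Compute derivatives of f(x) = x^3/5:
  f'(x)  = 3*x^2/5
  f''(x) = 6*x/5
Substitute x = B_t and multiply the f'' term by 1/2:
  drift     = (1/2) * (6*x/5) evaluated at B_t = 3*B_t/5
  diffusion = (3*x^2/5) evaluated at B_t = 3*B_t^2/5
Therefore d(B_t^3/5) = (3*B_t/5) dt + (3*B_t^2/5) dB_t.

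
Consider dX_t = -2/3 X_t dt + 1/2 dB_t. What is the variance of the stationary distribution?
lim Var(X_t) = 3/16

The OU SDE dX = -theta X dt + sigma dB admits the integrating factor exp(theta t): d(exp(theta t) X_t) = sigma exp(theta t) dB_t. Integrating from 0 to t gives X_t = x_0 * exp(-theta t) + sigma * int_0^t exp(-theta (t-s)) dB_s for any initial x_0. The Itô integral has variance (by the Itô isometry) sigma^2 * int_0^t exp(-2 theta (t - s)) ds = sigma^2 * (1 - exp(-2 theta t)) / (2 theta), independent of x_0.
With theta = 2/3, sigma = 1/2:
  Var(X_t) = (1/2)^2 * (1 - exp(-2*2/3 t)) / (2 * 2/3) = 3/16 - 3*exp(-4*t/3)/16.
As t -> infinity, exp(-2*2/3 t) -> 0, so the stationary variance is sigma^2 / (2 theta) = 3/16.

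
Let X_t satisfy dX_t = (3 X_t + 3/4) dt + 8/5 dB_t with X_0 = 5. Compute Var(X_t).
Var(X_t) = 32*exp(6*t)/75 - 32/75

The variance V(t) = Var(X_t) satisfies V'(t) = 2 a V(t) + c^2 with V(0) = 0 (drift coefficient is linear in X, diffusion is constant). With a = 3, c = 8/5, the solution is
  V(t) = (c^2 / (2 a)) * (exp(2 a t) - 1)
       = ((8/5)^2 / (2*3)) * (exp(6 t) - 1)
       = 32*exp(6*t)/75 - 32/75.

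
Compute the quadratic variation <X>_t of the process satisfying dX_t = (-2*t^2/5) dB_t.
<X>_t = 4*t^5/125

For an Itô process dX_t = a(t) dt + b(t) dB_t, the quadratic variation is <X>_t = int_0^t b(s)^2 ds (the drift term does not contribute). Here b(s) = -2*s^2/5, so
  b(s)^2 = 4*s^4/25.
Integrating from 0 to t:
  <X>_t = int_0^t (4*s^4/25) ds = 4*t^5/125.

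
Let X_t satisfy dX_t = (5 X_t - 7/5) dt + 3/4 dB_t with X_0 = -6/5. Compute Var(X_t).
Var(X_t) = 9*exp(10*t)/160 - 9/160

The variance V(t) = Var(X_t) satisfies V'(t) = 2 a V(t) + c^2 with V(0) = 0 (drift coefficient is linear in X, diffusion is constant). With a = 5, c = 3/4, the solution is
  V(t) = (c^2 / (2 a)) * (exp(2 a t) - 1)
       = ((3/4)^2 / (2*5)) * (exp(10 t) - 1)
       = 9*exp(10*t)/160 - 9/160.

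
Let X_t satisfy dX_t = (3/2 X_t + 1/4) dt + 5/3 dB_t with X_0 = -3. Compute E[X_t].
E[X_t] = -17*exp(3*t/2)/6 - 1/6

Taking expectations and using E[dB_t] = 0, the mean m(t) = E[X_t] satisfies the ODE m'(t) = a m(t) + b with m(0) = x_0. With a = 3/2, b = 1/4, x_0 = -3, the solution is
  m(t) = x_0 * exp(a t) + (b/a) * (exp(a t) - 1)
       = (-3) * exp((3/2) t) + ((1/4)/(3/2)) * (exp((3/2) t) - 1)
       = -17*exp(3*t/2)/6 - 1/6.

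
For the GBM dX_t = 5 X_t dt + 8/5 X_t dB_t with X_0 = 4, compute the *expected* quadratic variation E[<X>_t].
E[<X>_t] = 512*exp(314*t/25)/157 - 512/157

<X>_t = int_0^t ((8/5) * X_s)^2 ds. Taking expectation inside the integral: E[<X>_t] = (8/5)^2 * int_0^t E[X_s^2] ds. For GBM, E[X_s^2] = x_0^2 * exp((2 mu + sigma^2) s). Integrating:
  E[<X>_t] = (8/5)^2 * 4^2 * (exp((2*5 + (8/5)^2) t) - 1) / (2*5 + (8/5)^2)
           = (8/5)^2 * 4^2 * (exp((314/25) t) - 1) / (314/25) = 512*exp(314*t/25)/157 - 512/157.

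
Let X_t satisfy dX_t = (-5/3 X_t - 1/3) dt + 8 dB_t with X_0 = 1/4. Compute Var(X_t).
Var(X_t) = 96/5 - 96*exp(-10*t/3)/5

The variance V(t) = Var(X_t) satisfies V'(t) = 2 a V(t) + c^2 with V(0) = 0 (drift coefficient is linear in X, diffusion is constant). With a = -5/3, c = 8, the solution is
  V(t) = (c^2 / (2 a)) * (exp(2 a t) - 1)
       = (8^2 / (2*(-5/3))) * (exp((-10/3) t) - 1)
       = 96/5 - 96*exp(-10*t/3)/5.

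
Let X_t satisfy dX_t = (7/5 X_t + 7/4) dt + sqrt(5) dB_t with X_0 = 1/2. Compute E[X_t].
E[X_t] = 7*exp(7*t/5)/4 - 5/4

Taking expectations and using E[dB_t] = 0, the mean m(t) = E[X_t] satisfies the ODE m'(t) = a m(t) + b with m(0) = x_0. With a = 7/5, b = 7/4, x_0 = 1/2, the solution is
  m(t) = x_0 * exp(a t) + (b/a) * (exp(a t) - 1)
       = (1/2) * exp((7/5) t) + ((7/4)/(7/5)) * (exp((7/5) t) - 1)
       = 7*exp(7*t/5)/4 - 5/4.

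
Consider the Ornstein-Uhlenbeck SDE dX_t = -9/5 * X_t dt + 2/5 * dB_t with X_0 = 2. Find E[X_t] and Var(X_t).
E[X_t] = 2*exp(-9*t/5); Var(X_t) = 2/45 - 2*exp(-18*t/5)/45

The OU SDE dX = -theta X dt + sigma dB admits the integrating factor exp(theta t): d(exp(theta t) X_t) = sigma exp(theta t) dB_t. Integrating from 0 to t:
  X_t = x_0 * exp(-theta t) + sigma * int_0^t exp(-theta (t-s)) dB_s.
The Itô integral has mean 0 and (by the Itô isometry) variance sigma^2 * int_0^t exp(-2 theta (t - s)) ds = sigma^2 * (1 - exp(-2 theta t)) / (2 theta).
With theta = 9/5, sigma = 2/5, x_0 = 2:
  E[X_t] = 2 * exp(-9/5 t) = 2*exp(-9*t/5)
  Var(X_t) = (2/5)^2 * (1 - exp(-2*9/5 t)) / (2 * 9/5) = 2/45 - 2*exp(-18*t/5)/45.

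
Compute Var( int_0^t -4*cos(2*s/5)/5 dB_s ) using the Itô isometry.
Var = 8*t/25 + 2*sin(4*t/5)/5

The Itô integral of a deterministic integrand f(s) has mean 0 because each increment f(s) * (B_{s+ds} - B_s) has mean 0. By the Itô isometry:
  Var( int_0^t f(s) dB_s ) = E[ (int_0^t f(s) dB_s)^2 ] = int_0^t f(s)^2 ds.
Here f(s) = -4*cos(2*s/5)/5, so f(s)^2 = 16*cos(2*s/5)^2/25. Integrate:
  int_0^t (16*cos(2*s/5)^2/25) ds = 8*t/25 + 2*sin(4*t/5)/5.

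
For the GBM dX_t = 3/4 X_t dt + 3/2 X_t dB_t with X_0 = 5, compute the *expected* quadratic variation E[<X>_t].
E[<X>_t] = 15*exp(15*t/4) - 15

<X>_t = int_0^t ((3/2) * X_s)^2 ds. Taking expectation inside the integral: E[<X>_t] = (3/2)^2 * int_0^t E[X_s^2] ds. For GBM, E[X_s^2] = x_0^2 * exp((2 mu + sigma^2) s). Integrating:
  E[<X>_t] = (3/2)^2 * 5^2 * (exp((2*(3/4) + (3/2)^2) t) - 1) / (2*(3/4) + (3/2)^2)
           = (3/2)^2 * 5^2 * (exp((15/4) t) - 1) / (15/4) = 15*exp(15*t/4) - 15.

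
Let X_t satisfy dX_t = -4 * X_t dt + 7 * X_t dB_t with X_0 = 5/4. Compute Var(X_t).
Var(X_t) = (25*exp(49*t) - 25)*exp(-8*t)/16

For GBM dX = mu X dt + sigma X dB with X_0 = x_0, apply Itô to Y = log X: dY = (mu - sigma^2/2) dt + sigma dB, so Y_t = log(x_0) + (mu - sigma^2/2) t + sigma B_t and hence X_t = x_0 * exp((mu - sigma^2/2) t + sigma B_t).
With mu = -4, sigma = 7, x_0 = 5/4, this gives:
  X_t = 5/4 * exp((-57/2) * t + (7) * B_t).
Since sigma*B_t ~ Normal(0, sigma^2 t), E[exp(sigma*B_t)] = exp(sigma^2 t / 2); so E[X_t] = x_0 * exp((mu - sigma^2/2) t) * exp(sigma^2 t / 2) = x_0 * exp(mu t) = 5*exp(-4*t)/4.
Var(X_t) = E[X_t^2] - (E[X_t])^2 = x_0^2 * exp(2 mu t) * (exp(sigma^2 t) - 1) = (25*exp(49*t) - 25)*exp(-8*t)/16.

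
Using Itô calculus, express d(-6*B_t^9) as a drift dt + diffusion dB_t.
d(-6*B_t^9) = (-216*B_t^7) dt + (-54*B_t^8) dB_t

Itô's formula for f(B_t) gives d f(B_t) = f'(B_t) dB_t + (1/2) f''(B_t) dt. Compute derivatives of f(x) = -6*x^9:
  f'(x)  = -54*x^8
  f''(x) = -432*x^7
Substitute x = B_t and multiply the f'' term by 1/2:
  drift     = (1/2) * (-432*x^7) evaluated at B_t = -216*B_t^7
  diffusion = (-54*x^8) evaluated at B_t = -54*B_t^8
Therefore d(-6*B_t^9) = (-216*B_t^7) dt + (-54*B_t^8) dB_t.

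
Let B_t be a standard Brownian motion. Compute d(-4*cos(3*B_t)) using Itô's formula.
d(-4*cos(3*B_t)) = (18*cos(3*B_t)) dt + (12*sin(3*B_t)) dB_t

Itô's formula for f(B_t) gives d f(B_t) = f'(B_t) dB_t + (1/2) f''(B_t) dt. Compute derivatives of f(x) = -4*cos(3*x):
  f'(x)  = 12*sin(3*x)
  f''(x) = 36*cos(3*x)
Substitute x = B_t and multiply the f'' term by 1/2:
  drift     = (1/2) * (36*cos(3*x)) evaluated at B_t = 18*cos(3*B_t)
  diffusion = (12*sin(3*x)) evaluated at B_t = 12*sin(3*B_t)
Therefore d(-4*cos(3*B_t)) = (18*cos(3*B_t)) dt + (12*sin(3*B_t)) dB_t.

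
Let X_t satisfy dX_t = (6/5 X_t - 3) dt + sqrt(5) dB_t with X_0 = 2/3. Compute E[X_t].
E[X_t] = 5/2 - 11*exp(6*t/5)/6

Taking expectations and using E[dB_t] = 0, the mean m(t) = E[X_t] satisfies the ODE m'(t) = a m(t) + b with m(0) = x_0. With a = 6/5, b = -3, x_0 = 2/3, the solution is
  m(t) = x_0 * exp(a t) + (b/a) * (exp(a t) - 1)
       = (2/3) * exp((6/5) t) + ((-3)/(6/5)) * (exp((6/5) t) - 1)
       = 5/2 - 11*exp(6*t/5)/6.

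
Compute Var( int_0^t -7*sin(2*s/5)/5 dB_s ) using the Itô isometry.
Var = 49*t/50 - 49*sin(4*t/5)/40

The Itô integral of a deterministic integrand f(s) has mean 0 because each increment f(s) * (B_{s+ds} - B_s) has mean 0. By the Itô isometry:
  Var( int_0^t f(s) dB_s ) = E[ (int_0^t f(s) dB_s)^2 ] = int_0^t f(s)^2 ds.
Here f(s) = -7*sin(2*s/5)/5, so f(s)^2 = 49*sin(2*s/5)^2/25. Integrate:
  int_0^t (49*sin(2*s/5)^2/25) ds = 49*t/50 - 49*sin(4*t/5)/40.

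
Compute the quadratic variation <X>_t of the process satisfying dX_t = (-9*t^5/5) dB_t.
<X>_t = 81*t^11/275

For an Itô process dX_t = a(t) dt + b(t) dB_t, the quadratic variation is <X>_t = int_0^t b(s)^2 ds (the drift term does not contribute). Here b(s) = -9*s^5/5, so
  b(s)^2 = 81*s^10/25.
Integrating from 0 to t:
  <X>_t = int_0^t (81*s^10/25) ds = 81*t^11/275.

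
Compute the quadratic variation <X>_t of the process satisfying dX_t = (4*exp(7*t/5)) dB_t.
<X>_t = 40*exp(14*t/5)/7 - 40/7

For an Itô process dX_t = a(t) dt + b(t) dB_t, the quadratic variation is <X>_t = int_0^t b(s)^2 ds (the drift term does not contribute). Here b(s) = 4*exp(7*s/5), so
  b(s)^2 = 16*exp(14*s/5).
Integrating from 0 to t:
  <X>_t = int_0^t (16*exp(14*s/5)) ds = 40*exp(14*t/5)/7 - 40/7.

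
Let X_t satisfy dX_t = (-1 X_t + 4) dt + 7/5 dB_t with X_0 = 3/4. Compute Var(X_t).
Var(X_t) = 49/50 - 49*exp(-2*t)/50

The variance V(t) = Var(X_t) satisfies V'(t) = 2 a V(t) + c^2 with V(0) = 0 (drift coefficient is linear in X, diffusion is constant). With a = -1, c = 7/5, the solution is
  V(t) = (c^2 / (2 a)) * (exp(2 a t) - 1)
       = ((7/5)^2 / (2*(-1))) * (exp((-2) t) - 1)
       = 49/50 - 49*exp(-2*t)/50.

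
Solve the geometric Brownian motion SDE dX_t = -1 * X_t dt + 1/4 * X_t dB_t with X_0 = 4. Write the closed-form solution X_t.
X_t = 4 * exp((-33/32) * t + (1/4) * B_t)

For GBM dX = mu X dt + sigma X dB with X_0 = x_0, apply Itô to Y = log X: dY = (mu - sigma^2/2) dt + sigma dB, so Y_t = log(x_0) + (mu - sigma^2/2) t + sigma B_t and hence X_t = x_0 * exp((mu - sigma^2/2) t + sigma B_t).
With mu = -1, sigma = 1/4, x_0 = 4, this gives:
  X_t = 4 * exp((-33/32) * t + (1/4) * B_t).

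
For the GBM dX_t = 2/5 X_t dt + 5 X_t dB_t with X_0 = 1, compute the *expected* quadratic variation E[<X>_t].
E[<X>_t] = 125*exp(129*t/5)/129 - 125/129

<X>_t = int_0^t (5 * X_s)^2 ds. Taking expectation inside the integral: E[<X>_t] = 5^2 * int_0^t E[X_s^2] ds. For GBM, E[X_s^2] = x_0^2 * exp((2 mu + sigma^2) s). Integrating:
  E[<X>_t] = 5^2 * 1^2 * (exp((2*(2/5) + 5^2) t) - 1) / (2*(2/5) + 5^2)
           = 5^2 * 1^2 * (exp((129/5) t) - 1) / (129/5) = 125*exp(129*t/5)/129 - 125/129.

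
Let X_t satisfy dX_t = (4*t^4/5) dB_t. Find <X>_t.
<X>_t = 16*t^9/225

For an Itô process dX_t = a(t) dt + b(t) dB_t, the quadratic variation is <X>_t = int_0^t b(s)^2 ds (the drift term does not contribute). Here b(s) = 4*s^4/5, so
  b(s)^2 = 16*s^8/25.
Integrating from 0 to t:
  <X>_t = int_0^t (16*s^8/25) ds = 16*t^9/225.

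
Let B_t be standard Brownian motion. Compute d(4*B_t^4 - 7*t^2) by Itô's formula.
d(4*B_t^4 - 7*t^2) = (24*B_t^2 - 14*t) dt + (16*B_t^3) dB_t

Itô's formula for f(t, x): d f(t, B_t) = (f_t + (1/2) f_xx) dt + f_x dB_t. Compute partials of f(t, x) = -7*t^2 + 4*x^4:
  f_t(t,x)  = -14*t
  f_x(t,x)  = 16*x^3
  f_xx(t,x) = 48*x^2
Assemble drift = f_t + (1/2) f_xx = -14*t + 24*x^2 and diffusion = f_x = 16*x^3. Substituting x = B_t:
  d(4*B_t^4 - 7*t^2) = (24*B_t^2 - 14*t) dt + (16*B_t^3) dB_t.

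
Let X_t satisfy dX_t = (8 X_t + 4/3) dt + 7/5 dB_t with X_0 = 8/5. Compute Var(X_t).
Var(X_t) = 49*exp(16*t)/400 - 49/400

The variance V(t) = Var(X_t) satisfies V'(t) = 2 a V(t) + c^2 with V(0) = 0 (drift coefficient is linear in X, diffusion is constant). With a = 8, c = 7/5, the solution is
  V(t) = (c^2 / (2 a)) * (exp(2 a t) - 1)
       = ((7/5)^2 / (2*8)) * (exp(16 t) - 1)
       = 49*exp(16*t)/400 - 49/400.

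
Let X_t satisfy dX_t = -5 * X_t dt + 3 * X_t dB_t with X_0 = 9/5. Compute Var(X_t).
Var(X_t) = (81*exp(9*t) - 81)*exp(-10*t)/25

For GBM dX = mu X dt + sigma X dB with X_0 = x_0, apply Itô to Y = log X: dY = (mu - sigma^2/2) dt + sigma dB, so Y_t = log(x_0) + (mu - sigma^2/2) t + sigma B_t and hence X_t = x_0 * exp((mu - sigma^2/2) t + sigma B_t).
With mu = -5, sigma = 3, x_0 = 9/5, this gives:
  X_t = 9/5 * exp((-19/2) * t + (3) * B_t).
Since sigma*B_t ~ Normal(0, sigma^2 t), E[exp(sigma*B_t)] = exp(sigma^2 t / 2); so E[X_t] = x_0 * exp((mu - sigma^2/2) t) * exp(sigma^2 t / 2) = x_0 * exp(mu t) = 9*exp(-5*t)/5.
Var(X_t) = E[X_t^2] - (E[X_t])^2 = x_0^2 * exp(2 mu t) * (exp(sigma^2 t) - 1) = (81*exp(9*t) - 81)*exp(-10*t)/25.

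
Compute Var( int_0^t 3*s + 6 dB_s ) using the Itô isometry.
Var = 3*t*(t^2 + 6*t + 12)

The Itô integral of a deterministic integrand f(s) has mean 0 because each increment f(s) * (B_{s+ds} - B_s) has mean 0. By the Itô isometry:
  Var( int_0^t f(s) dB_s ) = E[ (int_0^t f(s) dB_s)^2 ] = int_0^t f(s)^2 ds.
Here f(s) = 3*s + 6, so f(s)^2 = 9*(s + 2)^2. Integrate:
  int_0^t (9*(s + 2)^2) ds = 3*t*(t^2 + 6*t + 12).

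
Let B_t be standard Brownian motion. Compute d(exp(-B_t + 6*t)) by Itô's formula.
d(exp(-B_t + 6*t)) = (13*exp(-B_t + 6*t)/2) dt + (-exp(-B_t + 6*t)) dB_t

Itô's formula for f(t, x): d f(t, B_t) = (f_t + (1/2) f_xx) dt + f_x dB_t. Compute partials of f(t, x) = exp(6*t - x):
  f_t(t,x)  = 6*exp(6*t - x)
  f_x(t,x)  = -exp(6*t - x)
  f_xx(t,x) = exp(6*t - x)
Assemble drift = f_t + (1/2) f_xx = 13*exp(6*t - x)/2 and diffusion = f_x = -exp(6*t - x). Substituting x = B_t:
  d(exp(-B_t + 6*t)) = (13*exp(-B_t + 6*t)/2) dt + (-exp(-B_t + 6*t)) dB_t.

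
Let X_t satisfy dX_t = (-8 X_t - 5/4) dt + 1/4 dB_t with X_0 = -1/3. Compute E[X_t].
E[X_t] = -5/32 - 17*exp(-8*t)/96

Taking expectations and using E[dB_t] = 0, the mean m(t) = E[X_t] satisfies the ODE m'(t) = a m(t) + b with m(0) = x_0. With a = -8, b = -5/4, x_0 = -1/3, the solution is
  m(t) = x_0 * exp(a t) + (b/a) * (exp(a t) - 1)
       = (-1/3) * exp((-8) t) + ((-5/4)/(-8)) * (exp((-8) t) - 1)
       = -5/32 - 17*exp(-8*t)/96.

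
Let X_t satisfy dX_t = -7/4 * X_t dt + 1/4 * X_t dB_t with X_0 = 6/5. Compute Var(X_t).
Var(X_t) = (36*exp(t/16) - 36)*exp(-7*t/2)/25

For GBM dX = mu X dt + sigma X dB with X_0 = x_0, apply Itô to Y = log X: dY = (mu - sigma^2/2) dt + sigma dB, so Y_t = log(x_0) + (mu - sigma^2/2) t + sigma B_t and hence X_t = x_0 * exp((mu - sigma^2/2) t + sigma B_t).
With mu = -7/4, sigma = 1/4, x_0 = 6/5, this gives:
  X_t = 6/5 * exp((-57/32) * t + (1/4) * B_t).
Since sigma*B_t ~ Normal(0, sigma^2 t), E[exp(sigma*B_t)] = exp(sigma^2 t / 2); so E[X_t] = x_0 * exp((mu - sigma^2/2) t) * exp(sigma^2 t / 2) = x_0 * exp(mu t) = 6*exp(-7*t/4)/5.
Var(X_t) = E[X_t^2] - (E[X_t])^2 = x_0^2 * exp(2 mu t) * (exp(sigma^2 t) - 1) = (36*exp(t/16) - 36)*exp(-7*t/2)/25.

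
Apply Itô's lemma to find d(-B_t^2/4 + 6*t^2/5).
d(-B_t^2/4 + 6*t^2/5) = (12*t/5 - 1/4) dt + (-B_t/2) dB_t

Itô's formula for f(t, x): d f(t, B_t) = (f_t + (1/2) f_xx) dt + f_x dB_t. Compute partials of f(t, x) = 6*t^2/5 - x^2/4:
  f_t(t,x)  = 12*t/5
  f_x(t,x)  = -x/2
  f_xx(t,x) = -1/2
Assemble drift = f_t + (1/2) f_xx = 12*t/5 - 1/4 and diffusion = f_x = -x/2. Substituting x = B_t:
  d(-B_t^2/4 + 6*t^2/5) = (12*t/5 - 1/4) dt + (-B_t/2) dB_t.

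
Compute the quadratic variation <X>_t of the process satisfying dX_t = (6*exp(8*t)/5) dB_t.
<X>_t = 9*exp(16*t)/100 - 9/100

For an Itô process dX_t = a(t) dt + b(t) dB_t, the quadratic variation is <X>_t = int_0^t b(s)^2 ds (the drift term does not contribute). Here b(s) = 6*exp(8*s)/5, so
  b(s)^2 = 36*exp(16*s)/25.
Integrating from 0 to t:
  <X>_t = int_0^t (36*exp(16*s)/25) ds = 9*exp(16*t)/100 - 9/100.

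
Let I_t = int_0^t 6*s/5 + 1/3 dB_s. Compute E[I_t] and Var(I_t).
E[I_t] = 0; Var(I_t) = t*(108*t^2 + 90*t + 25)/225

The Itô integral of a deterministic integrand f(s) has mean 0 because each increment f(s) * (B_{s+ds} - B_s) has mean 0. By the Itô isometry:
  Var( int_0^t f(s) dB_s ) = E[ (int_0^t f(s) dB_s)^2 ] = int_0^t f(s)^2 ds.
Here f(s) = 6*s/5 + 1/3, so f(s)^2 = (18*s + 5)^2/225. Integrate:
  int_0^t ((18*s + 5)^2/225) ds = t*(108*t^2 + 90*t + 25)/225.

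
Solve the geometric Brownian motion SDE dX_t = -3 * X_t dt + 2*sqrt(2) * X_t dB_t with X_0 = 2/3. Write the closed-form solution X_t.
X_t = 2/3 * exp((-7) * t + (2*sqrt(2)) * B_t)

For GBM dX = mu X dt + sigma X dB with X_0 = x_0, apply Itô to Y = log X: dY = (mu - sigma^2/2) dt + sigma dB, so Y_t = log(x_0) + (mu - sigma^2/2) t + sigma B_t and hence X_t = x_0 * exp((mu - sigma^2/2) t + sigma B_t).
With mu = -3, sigma = 2*sqrt(2), x_0 = 2/3, this gives:
  X_t = 2/3 * exp((-7) * t + (2*sqrt(2)) * B_t).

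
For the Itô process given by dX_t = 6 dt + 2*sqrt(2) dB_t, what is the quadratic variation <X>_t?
<X>_t = 8*t

For an Itô process dX_t = a(t) dt + b(t) dB_t, the quadratic variation is <X>_t = int_0^t b(s)^2 ds (the drift term does not contribute). Here b(s) = 2*sqrt(2), so
  b(s)^2 = 8.
Integrating from 0 to t:
  <X>_t = int_0^t (8) ds = 8*t.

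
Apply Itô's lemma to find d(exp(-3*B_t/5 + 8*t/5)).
d(exp(-3*B_t/5 + 8*t/5)) = (89*exp(-3*B_t/5 + 8*t/5)/50) dt + (-3*exp(-3*B_t/5 + 8*t/5)/5) dB_t

Itô's formula for f(t, x): d f(t, B_t) = (f_t + (1/2) f_xx) dt + f_x dB_t. Compute partials of f(t, x) = exp(8*t/5 - 3*x/5):
  f_t(t,x)  = 8*exp(8*t/5 - 3*x/5)/5
  f_x(t,x)  = -3*exp(8*t/5 - 3*x/5)/5
  f_xx(t,x) = 9*exp(8*t/5 - 3*x/5)/25
Assemble drift = f_t + (1/2) f_xx = 89*exp(8*t/5 - 3*x/5)/50 and diffusion = f_x = -3*exp(8*t/5 - 3*x/5)/5. Substituting x = B_t:
  d(exp(-3*B_t/5 + 8*t/5)) = (89*exp(-3*B_t/5 + 8*t/5)/50) dt + (-3*exp(-3*B_t/5 + 8*t/5)/5) dB_t.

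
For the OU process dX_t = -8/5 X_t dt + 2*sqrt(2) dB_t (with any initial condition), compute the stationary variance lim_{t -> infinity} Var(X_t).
lim Var(X_t) = 5/2

The OU SDE dX = -theta X dt + sigma dB admits the integrating factor exp(theta t): d(exp(theta t) X_t) = sigma exp(theta t) dB_t. Integrating from 0 to t gives X_t = x_0 * exp(-theta t) + sigma * int_0^t exp(-theta (t-s)) dB_s for any initial x_0. The Itô integral has variance (by the Itô isometry) sigma^2 * int_0^t exp(-2 theta (t - s)) ds = sigma^2 * (1 - exp(-2 theta t)) / (2 theta), independent of x_0.
With theta = 8/5, sigma = 2*sqrt(2):
  Var(X_t) = (2*sqrt(2))^2 * (1 - exp(-2*8/5 t)) / (2 * 8/5) = 5/2 - 5*exp(-16*t/5)/2.
As t -> infinity, exp(-2*8/5 t) -> 0, so the stationary variance is sigma^2 / (2 theta) = 5/2.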